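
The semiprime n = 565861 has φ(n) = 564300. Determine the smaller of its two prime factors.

571

φ(n) = (p−1)(q−1) = n − (p+q) + 1, so p + q = 565861 − 564300 + 1 = 1562.
p and q are the roots of t² − 1562t + 565861 = 0.
Discriminant: 1562² − 4·565861 = 2439844 − 2263444 = 176400; √176400 = 420.
q = (1562 − 420)/2 = 571, p = (1562 + 420)/2 = 991.
Check: 571 · 991 = 565861.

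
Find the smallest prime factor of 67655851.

97

67655851 is odd.
Digit sum 43, not divisible by 3.
Ends in 1: not divisible by 5.
7: 67655851 = 7·9665121 + 4
11: 67655851 = 11·6150531 + 10
13: 67655851 = 13·5204296 + 3
17: 67655851 = 17·3979755 + 16
19: 67655851 = 19·3560834 + 5
23: 67655851 = 23·2941558 + 17
29: 67655851 = 29·2332960 + 11
31: 67655851 = 31·2182446 + 25
37: 67655851 = 37·1828536 + 19
41: 67655851 = 41·1650142 + 29
43: 67655851 = 43·1573391 + 38
47: 67655851 = 47·1439486 + 9
53: 67655851 = 53·1276525 + 26
59: 67655851 = 59·1146709 + 20
61: 67655851 = 61·1109112 + 19
67: 67655851 = 67·1009788 + 55
71: 67655851 = 71·952899 + 22
73: 67655851 = 73·926792 + 35
79: 67655851 = 79·856403 + 14
83: 67655851 = 83·815130 + 61
89: 67655851 = 89·760178 + 9
97: 67655851 = 97·697483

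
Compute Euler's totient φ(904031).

Factor: 904031 = 67 · 103 · 131.
φ(904031) = (67−1) · (103−1) · (131−1) = 66 · 102 · 130 = 875160.

875160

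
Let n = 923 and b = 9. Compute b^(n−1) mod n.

9^1 ≡ 9 (mod 923)
9^2 ≡ 9^2 = 81 ≡ 81 (mod 923)
9^4 ≡ 81^2 = 6561 ≡ 100 (mod 923)
9^8 ≡ 100^2 = 10000 ≡ 770 (mod 923)
9^16 ≡ 770^2 = 592900 ≡ 334 (mod 923)
9^32 ≡ 334^2 = 111556 ≡ 796 (mod 923)
9^64 ≡ 796^2 = 633616 ≡ 438 (mod 923)
9^128 ≡ 438^2 = 191844 ≡ 783 (mod 923)
9^256 ≡ 783^2 = 613089 ≡ 217 (mod 923)
9^512 ≡ 217^2 = 47089 ≡ 16 (mod 923)
922 = 512 + 256 + 128 + 16 + 8 + 2 in binary powers of 2.
So 9^922 ≡ 16 · 217 · 783 · 334 · 770 · 81 ≡ 178 (mod 923).
Since 178 ≠ 1, base 9 is a Fermat witness: 923 is composite.

178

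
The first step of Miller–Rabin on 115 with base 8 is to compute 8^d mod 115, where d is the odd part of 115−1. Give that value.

115 − 1 = 114 = 2^1 · 57, so d = 57.
8^1 ≡ 8 (mod 115)
8^2 ≡ 8^2 = 64 ≡ 64 (mod 115)
8^4 ≡ 64^2 = 4096 ≡ 71 (mod 115)
8^8 ≡ 71^2 = 5041 ≡ 96 (mod 115)
8^16 ≡ 96^2 = 9216 ≡ 16 (mod 115)
8^32 ≡ 16^2 = 256 ≡ 26 (mod 115)
57 = 32 + 16 + 8 + 1 in binary powers of 2.
So 8^57 ≡ 26 · 16 · 96 · 8 ≡ 18 (mod 115).
Squaring chain: 18; never reaches −1, so base 8 is a Miller–Rabin witness that 115 is composite.

18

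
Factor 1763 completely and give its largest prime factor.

43

1763 = 41 · 43
43 is prime.
So 1763 = 41 · 43; the largest prime factor is 43.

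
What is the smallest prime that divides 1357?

23

1357 is odd.
Digit sum 16, not divisible by 3.
Ends in 7: not divisible by 5.
7: 1357 = 7·193 + 6
11: 1357 = 11·123 + 4
13: 1357 = 13·104 + 5
17: 1357 = 17·79 + 14
19: 1357 = 19·71 + 8
23: 1357 = 23·59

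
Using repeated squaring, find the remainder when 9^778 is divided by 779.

9^1 ≡ 9 (mod 779)
9^2 ≡ 9^2 = 81 ≡ 81 (mod 779)
9^4 ≡ 81^2 = 6561 ≡ 329 (mod 779)
9^8 ≡ 329^2 = 108241 ≡ 739 (mod 779)
9^16 ≡ 739^2 = 546121 ≡ 42 (mod 779)
9^32 ≡ 42^2 = 1764 ≡ 206 (mod 779)
9^64 ≡ 206^2 = 42436 ≡ 370 (mod 779)
9^128 ≡ 370^2 = 136900 ≡ 575 (mod 779)
9^256 ≡ 575^2 = 330625 ≡ 329 (mod 779)
9^512 ≡ 329^2 = 108241 ≡ 739 (mod 779)
778 = 512 + 256 + 8 + 2 in binary powers of 2.
So 9^778 ≡ 739 · 329 · 739 · 81 ≡ 614 (mod 779).
Since 614 ≠ 1, base 9 is a Fermat witness: 779 is composite.

614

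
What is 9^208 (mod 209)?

47

9^1 ≡ 9 (mod 209)
9^2 ≡ 9^2 = 81 ≡ 81 (mod 209)
9^4 ≡ 81^2 = 6561 ≡ 82 (mod 209)
9^8 ≡ 82^2 = 6724 ≡ 36 (mod 209)
9^16 ≡ 36^2 = 1296 ≡ 42 (mod 209)
9^32 ≡ 42^2 = 1764 ≡ 92 (mod 209)
9^64 ≡ 92^2 = 8464 ≡ 104 (mod 209)
9^128 ≡ 104^2 = 10816 ≡ 157 (mod 209)
208 = 128 + 64 + 16 in binary powers of 2.
So 9^208 ≡ 157 · 104 · 42 ≡ 47 (mod 209).
Since 47 ≠ 1, base 9 is a Fermat witness: 209 is composite.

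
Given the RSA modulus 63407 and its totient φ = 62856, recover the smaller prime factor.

163

φ(n) = (p−1)(q−1) = n − (p+q) + 1, so p + q = 63407 − 62856 + 1 = 552.
p and q are the roots of t² − 552t + 63407 = 0.
Discriminant: 552² − 4·63407 = 304704 − 253628 = 51076; √51076 = 226.
q = (552 − 226)/2 = 163, p = (552 + 226)/2 = 389.
Check: 163 · 389 = 63407.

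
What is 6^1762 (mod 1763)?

6^1 ≡ 6 (mod 1763)
6^2 ≡ 6^2 = 36 ≡ 36 (mod 1763)
6^4 ≡ 36^2 = 1296 ≡ 1296 (mod 1763)
6^8 ≡ 1296^2 = 1679616 ≡ 1240 (mod 1763)
6^16 ≡ 1240^2 = 1537600 ≡ 264 (mod 1763)
6^32 ≡ 264^2 = 69696 ≡ 939 (mod 1763)
6^64 ≡ 939^2 = 881721 ≡ 221 (mod 1763)
6^128 ≡ 221^2 = 48841 ≡ 1240 (mod 1763)
6^256 ≡ 1240^2 = 1537600 ≡ 264 (mod 1763)
6^512 ≡ 264^2 = 69696 ≡ 939 (mod 1763)
6^1024 ≡ 939^2 = 881721 ≡ 221 (mod 1763)
1762 = 1024 + 512 + 128 + 64 + 32 + 2 in binary powers of 2.
So 6^1762 ≡ 221 · 939 · 1240 · 221 · 939 · 36 ≡ 651 (mod 1763).
Since 651 ≠ 1, base 6 is a Fermat witness: 1763 is composite.

651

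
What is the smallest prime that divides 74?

2

74 is even: 2 divides it.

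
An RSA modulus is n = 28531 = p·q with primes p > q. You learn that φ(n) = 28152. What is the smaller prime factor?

103

φ(n) = (p−1)(q−1) = n − (p+q) + 1, so p + q = 28531 − 28152 + 1 = 380.
p and q are the roots of t² − 380t + 28531 = 0.
Discriminant: 380² − 4·28531 = 144400 − 114124 = 30276; √30276 = 174.
q = (380 − 174)/2 = 103, p = (380 + 174)/2 = 277.
Check: 103 · 277 = 28531.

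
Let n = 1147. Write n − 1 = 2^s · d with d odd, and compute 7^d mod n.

1147 − 1 = 1146 = 2^1 · 573, so d = 573.
7^1 ≡ 7 (mod 1147)
7^2 ≡ 7^2 = 49 ≡ 49 (mod 1147)
7^4 ≡ 49^2 = 2401 ≡ 107 (mod 1147)
7^8 ≡ 107^2 = 11449 ≡ 1126 (mod 1147)
7^16 ≡ 1126^2 = 1267876 ≡ 441 (mod 1147)
7^32 ≡ 441^2 = 194481 ≡ 638 (mod 1147)
7^64 ≡ 638^2 = 407044 ≡ 1006 (mod 1147)
7^128 ≡ 1006^2 = 1012036 ≡ 382 (mod 1147)
7^256 ≡ 382^2 = 145924 ≡ 255 (mod 1147)
7^512 ≡ 255^2 = 65025 ≡ 793 (mod 1147)
573 = 512 + 32 + 16 + 8 + 4 + 1 in binary powers of 2.
So 7^573 ≡ 793 · 638 · 441 · 1126 · 107 · 7 ≡ 1025 (mod 1147).
Squaring chain: 1025; never reaches −1, so base 7 is a Miller–Rabin witness that 1147 is composite.

1025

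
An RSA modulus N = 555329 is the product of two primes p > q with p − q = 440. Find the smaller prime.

557

Since p = q + 440, we have 555329 = q(q + 440), so q² + 440q − 555329 = 0.
Discriminant: 440² + 4·555329 = 193600 + 2221316 = 2414916; √2414916 = 1554.
q = (−440 + 1554)/2 = 557, and p = q + 440 = 997.
Check: 557 · 997 = 555329.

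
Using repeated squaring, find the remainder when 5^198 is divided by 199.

5^1 ≡ 5 (mod 199)
5^2 ≡ 5^2 = 25 ≡ 25 (mod 199)
5^4 ≡ 25^2 = 625 ≡ 28 (mod 199)
5^8 ≡ 28^2 = 784 ≡ 187 (mod 199)
5^16 ≡ 187^2 = 34969 ≡ 144 (mod 199)
5^32 ≡ 144^2 = 20736 ≡ 40 (mod 199)
5^64 ≡ 40^2 = 1600 ≡ 8 (mod 199)
5^128 ≡ 8^2 = 64 ≡ 64 (mod 199)
198 = 128 + 64 + 4 + 2 in binary powers of 2.
So 5^198 ≡ 64 · 8 · 28 · 25 ≡ 1 (mod 199).
Since the result is 1, base 5 gives no evidence that 199 is composite.

1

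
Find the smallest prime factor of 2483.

2483 is odd.
Digit sum 17, not divisible by 3.
Ends in 3: not divisible by 5.
7: 2483 = 7·354 + 5
11: 2483 = 11·225 + 8
13: 2483 = 13·191

13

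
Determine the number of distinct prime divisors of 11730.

11730 = 2 · 5865
5865 = 3 · 1955
1955 = 5 · 391
391 = 17 · 23
11730 = 2 · 3 · 5 · 17 · 23, which has 5 distinct prime factors.

5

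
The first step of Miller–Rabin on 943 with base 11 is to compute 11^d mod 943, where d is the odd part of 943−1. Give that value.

65

943 − 1 = 942 = 2^1 · 471, so d = 471.
11^1 ≡ 11 (mod 943)
11^2 ≡ 11^2 = 121 ≡ 121 (mod 943)
11^4 ≡ 121^2 = 14641 ≡ 496 (mod 943)
11^8 ≡ 496^2 = 246016 ≡ 836 (mod 943)
11^16 ≡ 836^2 = 698896 ≡ 133 (mod 943)
11^32 ≡ 133^2 = 17689 ≡ 715 (mod 943)
11^64 ≡ 715^2 = 511225 ≡ 119 (mod 943)
11^128 ≡ 119^2 = 14161 ≡ 16 (mod 943)
11^256 ≡ 16^2 = 256 ≡ 256 (mod 943)
471 = 256 + 128 + 64 + 16 + 4 + 2 + 1 in binary powers of 2.
So 11^471 ≡ 256 · 16 · 119 · 133 · 496 · 121 · 11 ≡ 65 (mod 943).
Squaring chain: 65; never reaches −1, so base 11 is a Miller–Rabin witness that 943 is composite.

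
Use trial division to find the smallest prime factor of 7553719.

7553719 is odd.
Digit sum 37, not divisible by 3.
Ends in 9: not divisible by 5.
7: 7553719 = 7·1079102 + 5
11: 7553719 = 11·686701 + 8
13: 7553719 = 13·581055 + 4
17: 7553719 = 17·444336 + 7
19: 7553719 = 19·397564 + 3
23: 7553719 = 23·328422 + 13
29: 7553719 = 29·260473 + 2
31: 7553719 = 31·243668 + 11
37: 7553719 = 37·204154 + 21
41: 7553719 = 41·184237 + 2
43: 7553719 = 43·175667 + 38
47: 7553719 = 47·160717 + 20
53: 7553719 = 53·142523

53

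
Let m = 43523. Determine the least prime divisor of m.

71

43523 is odd.
Digit sum 17, not divisible by 3.
Ends in 3: not divisible by 5.
7: 43523 = 7·6217 + 4
11: 43523 = 11·3956 + 7
13: 43523 = 13·3347 + 12
17: 43523 = 17·2560 + 3
19: 43523 = 19·2290 + 13
23: 43523 = 23·1892 + 7
29: 43523 = 29·1500 + 23
31: 43523 = 31·1403 + 30
37: 43523 = 37·1176 + 11
41: 43523 = 41·1061 + 22
43: 43523 = 43·1012 + 7
47: 43523 = 47·926 + 1
53: 43523 = 53·821 + 10
59: 43523 = 59·737 + 40
61: 43523 = 61·713 + 30
67: 43523 = 67·649 + 40
71: 43523 = 71·613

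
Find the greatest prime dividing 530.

53

530 = 2 · 265
265 = 5 · 53
53 is prime.
So 530 = 2 · 5 · 53; the largest prime factor is 53.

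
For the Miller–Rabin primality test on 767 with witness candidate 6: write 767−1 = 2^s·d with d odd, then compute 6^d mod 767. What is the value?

544

767 − 1 = 766 = 2^1 · 383, so d = 383.
6^1 ≡ 6 (mod 767)
6^2 ≡ 6^2 = 36 ≡ 36 (mod 767)
6^4 ≡ 36^2 = 1296 ≡ 529 (mod 767)
6^8 ≡ 529^2 = 279841 ≡ 653 (mod 767)
6^16 ≡ 653^2 = 426409 ≡ 724 (mod 767)
6^32 ≡ 724^2 = 524176 ≡ 315 (mod 767)
6^64 ≡ 315^2 = 99225 ≡ 282 (mod 767)
6^128 ≡ 282^2 = 79524 ≡ 523 (mod 767)
6^256 ≡ 523^2 = 273529 ≡ 477 (mod 767)
383 = 256 + 64 + 32 + 16 + 8 + 4 + 2 + 1 in binary powers of 2.
So 6^383 ≡ 477 · 282 · 315 · 724 · 653 · 529 · 36 · 6 ≡ 544 (mod 767).
Squaring chain: 544; never reaches −1, so base 6 is a Miller–Rabin witness that 767 is composite.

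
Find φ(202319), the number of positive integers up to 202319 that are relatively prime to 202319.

183456

Factor: 202319 = 13 · 79 · 197.
φ(202319) = (13−1) · (79−1) · (197−1) = 12 · 78 · 196 = 183456.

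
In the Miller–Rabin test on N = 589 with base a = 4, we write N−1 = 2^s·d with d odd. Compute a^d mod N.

140

589 − 1 = 588 = 2^2 · 147, so d = 147.
4^1 ≡ 4 (mod 589)
4^2 ≡ 4^2 = 16 ≡ 16 (mod 589)
4^4 ≡ 16^2 = 256 ≡ 256 (mod 589)
4^8 ≡ 256^2 = 65536 ≡ 157 (mod 589)
4^16 ≡ 157^2 = 24649 ≡ 500 (mod 589)
4^32 ≡ 500^2 = 250000 ≡ 264 (mod 589)
4^64 ≡ 264^2 = 69696 ≡ 194 (mod 589)
4^128 ≡ 194^2 = 37636 ≡ 529 (mod 589)
147 = 128 + 16 + 2 + 1 in binary powers of 2.
So 4^147 ≡ 529 · 500 · 16 · 4 ≡ 140 (mod 589).
Squaring chain: 140 → 163; never reaches −1, so base 4 is a Miller–Rabin witness that 589 is composite.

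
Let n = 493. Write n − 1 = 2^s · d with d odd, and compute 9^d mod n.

493 − 1 = 492 = 2^2 · 123, so d = 123.
9^1 ≡ 9 (mod 493)
9^2 ≡ 9^2 = 81 ≡ 81 (mod 493)
9^4 ≡ 81^2 = 6561 ≡ 152 (mod 493)
9^8 ≡ 152^2 = 23104 ≡ 426 (mod 493)
9^16 ≡ 426^2 = 181476 ≡ 52 (mod 493)
9^32 ≡ 52^2 = 2704 ≡ 239 (mod 493)
9^64 ≡ 239^2 = 57121 ≡ 426 (mod 493)
123 = 64 + 32 + 16 + 8 + 2 + 1 in binary powers of 2.
So 9^123 ≡ 426 · 239 · 52 · 426 · 81 · 9 ≡ 457 (mod 493).
Squaring chain: 457 → 310; never reaches −1, so base 9 is a Miller–Rabin witness that 493 is composite.

457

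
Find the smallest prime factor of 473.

473 is odd.
Digit sum 14, not divisible by 3.
Ends in 3: not divisible by 5.
7: 473 = 7·67 + 4
11: 473 = 11·43

11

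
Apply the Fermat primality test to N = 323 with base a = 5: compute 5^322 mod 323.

5^1 ≡ 5 (mod 323)
5^2 ≡ 5^2 = 25 ≡ 25 (mod 323)
5^4 ≡ 25^2 = 625 ≡ 302 (mod 323)
5^8 ≡ 302^2 = 91204 ≡ 118 (mod 323)
5^16 ≡ 118^2 = 13924 ≡ 35 (mod 323)
5^32 ≡ 35^2 = 1225 ≡ 256 (mod 323)
5^64 ≡ 256^2 = 65536 ≡ 290 (mod 323)
5^128 ≡ 290^2 = 84100 ≡ 120 (mod 323)
5^256 ≡ 120^2 = 14400 ≡ 188 (mod 323)
322 = 256 + 64 + 2 in binary powers of 2.
So 5^322 ≡ 188 · 290 · 25 ≡ 263 (mod 323).
Since 263 ≠ 1, base 5 is a Fermat witness: 323 is composite.

263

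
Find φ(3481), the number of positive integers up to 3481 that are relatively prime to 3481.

Factor: 3481 = 59^2.
φ(3481) = 59^1·(59−1) = 3422.

3422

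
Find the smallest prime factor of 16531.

16531 is odd.
Digit sum 16, not divisible by 3.
Ends in 1: not divisible by 5.
7: 16531 = 7·2361 + 4
11: 16531 = 11·1502 + 9
13: 16531 = 13·1271 + 8
17: 16531 = 17·972 + 7
19: 16531 = 19·870 + 1
23: 16531 = 23·718 + 17
29: 16531 = 29·570 + 1
31: 16531 = 31·533 + 8
37: 16531 = 37·446 + 29
41: 16531 = 41·403 + 8
43: 16531 = 43·384 + 19
47: 16531 = 47·351 + 34
53: 16531 = 53·311 + 48
59: 16531 = 59·280 + 11
61: 16531 = 61·271

61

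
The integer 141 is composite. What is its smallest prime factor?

3

141 is odd.
Digit sum 6, divisible by 3.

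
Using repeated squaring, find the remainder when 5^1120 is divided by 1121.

416

5^1 ≡ 5 (mod 1121)
5^2 ≡ 5^2 = 25 ≡ 25 (mod 1121)
5^4 ≡ 25^2 = 625 ≡ 625 (mod 1121)
5^8 ≡ 625^2 = 390625 ≡ 517 (mod 1121)
5^16 ≡ 517^2 = 267289 ≡ 491 (mod 1121)
5^32 ≡ 491^2 = 241081 ≡ 66 (mod 1121)
5^64 ≡ 66^2 = 4356 ≡ 993 (mod 1121)
5^128 ≡ 993^2 = 986049 ≡ 690 (mod 1121)
5^256 ≡ 690^2 = 476100 ≡ 796 (mod 1121)
5^512 ≡ 796^2 = 633616 ≡ 251 (mod 1121)
5^1024 ≡ 251^2 = 63001 ≡ 225 (mod 1121)
1120 = 1024 + 64 + 32 in binary powers of 2.
So 5^1120 ≡ 225 · 993 · 66 ≡ 416 (mod 1121).
Since 416 ≠ 1, base 5 is a Fermat witness: 1121 is composite.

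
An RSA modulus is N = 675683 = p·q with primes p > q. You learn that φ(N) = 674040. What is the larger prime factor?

823

φ(n) = (p−1)(q−1) = n − (p+q) + 1, so p + q = 675683 − 674040 + 1 = 1644.
p and q are the roots of t² − 1644t + 675683 = 0.
Discriminant: 1644² − 4·675683 = 2702736 − 2702732 = 4; √4 = 2.
q = (1644 − 2)/2 = 821, p = (1644 + 2)/2 = 823.
Check: 821 · 823 = 675683.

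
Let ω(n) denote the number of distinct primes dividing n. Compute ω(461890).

6

461890 = 2 · 230945
230945 = 5 · 46189
46189 = 11 · 4199
4199 = 13 · 323
323 = 17 · 19
461890 = 2 · 5 · 11 · 13 · 17 · 19, which has 6 distinct prime factors.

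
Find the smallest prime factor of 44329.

97

44329 is odd.
Digit sum 22, not divisible by 3.
Ends in 9: not divisible by 5.
7: 44329 = 7·6332 + 5
11: 44329 = 11·4029 + 10
13: 44329 = 13·3409 + 12
17: 44329 = 17·2607 + 10
19: 44329 = 19·2333 + 2
23: 44329 = 23·1927 + 8
29: 44329 = 29·1528 + 17
31: 44329 = 31·1429 + 30
37: 44329 = 37·1198 + 3
41: 44329 = 41·1081 + 8
43: 44329 = 43·1030 + 39
47: 44329 = 47·943 + 8
53: 44329 = 53·836 + 21
59: 44329 = 59·751 + 20
61: 44329 = 61·726 + 43
67: 44329 = 67·661 + 42
71: 44329 = 71·624 + 25
73: 44329 = 73·607 + 18
79: 44329 = 79·561 + 10
83: 44329 = 83·534 + 7
89: 44329 = 89·498 + 7
97: 44329 = 97·457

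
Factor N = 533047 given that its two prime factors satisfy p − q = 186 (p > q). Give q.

643

Since p = q + 186, we have 533047 = q(q + 186), so q² + 186q − 533047 = 0.
Discriminant: 186² + 4·533047 = 34596 + 2132188 = 2166784; √2166784 = 1472.
q = (−186 + 1472)/2 = 643, and p = q + 186 = 829.
Check: 643 · 829 = 533047.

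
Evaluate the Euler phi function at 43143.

Factor: 43143 = 3 · 73 · 197.
φ(43143) = (3−1) · (73−1) · (197−1) = 2 · 72 · 196 = 28224.

28224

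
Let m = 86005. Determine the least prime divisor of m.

5

86005 is odd.
Digit sum 19, not divisible by 3.
Ends in 5: divisible by 5.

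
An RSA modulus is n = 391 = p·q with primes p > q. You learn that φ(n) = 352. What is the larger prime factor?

23

φ(n) = (p−1)(q−1) = n − (p+q) + 1, so p + q = 391 − 352 + 1 = 40.
p and q are the roots of t² − 40t + 391 = 0.
Discriminant: 40² − 4·391 = 1600 − 1564 = 36; √36 = 6.
q = (40 − 6)/2 = 17, p = (40 + 6)/2 = 23.
Check: 17 · 23 = 391.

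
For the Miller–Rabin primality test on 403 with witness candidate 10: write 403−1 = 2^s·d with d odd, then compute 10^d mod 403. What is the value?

64

403 − 1 = 402 = 2^1 · 201, so d = 201.
10^1 ≡ 10 (mod 403)
10^2 ≡ 10^2 = 100 ≡ 100 (mod 403)
10^4 ≡ 100^2 = 10000 ≡ 328 (mod 403)
10^8 ≡ 328^2 = 107584 ≡ 386 (mod 403)
10^16 ≡ 386^2 = 148996 ≡ 289 (mod 403)
10^32 ≡ 289^2 = 83521 ≡ 100 (mod 403)
10^64 ≡ 100^2 = 10000 ≡ 328 (mod 403)
10^128 ≡ 328^2 = 107584 ≡ 386 (mod 403)
201 = 128 + 64 + 8 + 1 in binary powers of 2.
So 10^201 ≡ 386 · 328 · 386 · 10 ≡ 64 (mod 403).
Squaring chain: 64; never reaches −1, so base 10 is a Miller–Rabin witness that 403 is composite.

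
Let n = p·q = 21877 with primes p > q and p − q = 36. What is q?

Since p = q + 36, we have 21877 = q(q + 36), so q² + 36q − 21877 = 0.
Discriminant: 36² + 4·21877 = 1296 + 87508 = 88804; √88804 = 298.
q = (−36 + 298)/2 = 131, and p = q + 36 = 167.
Check: 131 · 167 = 21877.

131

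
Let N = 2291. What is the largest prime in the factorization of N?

2291 = 29 · 79
79 is prime.
So 2291 = 29 · 79; the largest prime factor is 79.

79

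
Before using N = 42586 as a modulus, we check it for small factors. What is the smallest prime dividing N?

2

42586 is even: 2 divides it.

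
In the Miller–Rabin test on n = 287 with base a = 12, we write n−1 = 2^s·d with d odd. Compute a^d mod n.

199

287 − 1 = 286 = 2^1 · 143, so d = 143.
12^1 ≡ 12 (mod 287)
12^2 ≡ 12^2 = 144 ≡ 144 (mod 287)
12^4 ≡ 144^2 = 20736 ≡ 72 (mod 287)
12^8 ≡ 72^2 = 5184 ≡ 18 (mod 287)
12^16 ≡ 18^2 = 324 ≡ 37 (mod 287)
12^32 ≡ 37^2 = 1369 ≡ 221 (mod 287)
12^64 ≡ 221^2 = 48841 ≡ 51 (mod 287)
12^128 ≡ 51^2 = 2601 ≡ 18 (mod 287)
143 = 128 + 8 + 4 + 2 + 1 in binary powers of 2.
So 12^143 ≡ 18 · 18 · 72 · 144 · 12 ≡ 199 (mod 287).
Squaring chain: 199; never reaches −1, so base 12 is a Miller–Rabin witness that 287 is composite.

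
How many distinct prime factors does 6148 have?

6148 = 2^2 · 1537
1537 = 29 · 53
6148 = 2^2 · 29 · 53, which has 3 distinct prime factors.

3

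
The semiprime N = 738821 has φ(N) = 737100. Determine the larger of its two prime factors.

911

φ(n) = (p−1)(q−1) = n − (p+q) + 1, so p + q = 738821 − 737100 + 1 = 1722.
p and q are the roots of t² − 1722t + 738821 = 0.
Discriminant: 1722² − 4·738821 = 2965284 − 2955284 = 10000; √10000 = 100.
q = (1722 − 100)/2 = 811, p = (1722 + 100)/2 = 911.
Check: 811 · 911 = 738821.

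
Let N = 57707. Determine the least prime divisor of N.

13

57707 is odd.
Digit sum 26, not divisible by 3.
Ends in 7: not divisible by 5.
7: 57707 = 7·8243 + 6
11: 57707 = 11·5246 + 1
13: 57707 = 13·4439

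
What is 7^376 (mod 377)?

74

7^1 ≡ 7 (mod 377)
7^2 ≡ 7^2 = 49 ≡ 49 (mod 377)
7^4 ≡ 49^2 = 2401 ≡ 139 (mod 377)
7^8 ≡ 139^2 = 19321 ≡ 94 (mod 377)
7^16 ≡ 94^2 = 8836 ≡ 165 (mod 377)
7^32 ≡ 165^2 = 27225 ≡ 81 (mod 377)
7^64 ≡ 81^2 = 6561 ≡ 152 (mod 377)
7^128 ≡ 152^2 = 23104 ≡ 107 (mod 377)
7^256 ≡ 107^2 = 11449 ≡ 139 (mod 377)
376 = 256 + 64 + 32 + 16 + 8 in binary powers of 2.
So 7^376 ≡ 139 · 152 · 81 · 165 · 94 ≡ 74 (mod 377).
Since 74 ≠ 1, base 7 is a Fermat witness: 377 is composite.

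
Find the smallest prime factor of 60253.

60253 is odd.
Digit sum 16, not divisible by 3.
Ends in 3: not divisible by 5.
7: 60253 = 7·8607 + 4
11: 60253 = 11·5477 + 6
13: 60253 = 13·4634 + 11
17: 60253 = 17·3544 + 5
19: 60253 = 19·3171 + 4
23: 60253 = 23·2619 + 16
29: 60253 = 29·2077 + 20
31: 60253 = 31·1943 + 20
37: 60253 = 37·1628 + 17
41: 60253 = 41·1469 + 24
43: 60253 = 43·1401 + 10
47: 60253 = 47·1281 + 46
53: 60253 = 53·1136 + 45
59: 60253 = 59·1021 + 14
61: 60253 = 61·987 + 46
67: 60253 = 67·899 + 20
71: 60253 = 71·848 + 45
73: 60253 = 73·825 + 28
79: 60253 = 79·762 + 55
83: 60253 = 83·725 + 78
89: 60253 = 89·677

89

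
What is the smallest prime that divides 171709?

29

171709 is odd.
Digit sum 25, not divisible by 3.
Ends in 9: not divisible by 5.
7: 171709 = 7·24529 + 6
11: 171709 = 11·15609 + 10
13: 171709 = 13·13208 + 5
17: 171709 = 17·10100 + 9
19: 171709 = 19·9037 + 6
23: 171709 = 23·7465 + 14
29: 171709 = 29·5921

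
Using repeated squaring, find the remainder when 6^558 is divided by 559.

6^1 ≡ 6 (mod 559)
6^2 ≡ 6^2 = 36 ≡ 36 (mod 559)
6^4 ≡ 36^2 = 1296 ≡ 178 (mod 559)
6^8 ≡ 178^2 = 31684 ≡ 380 (mod 559)
6^16 ≡ 380^2 = 144400 ≡ 178 (mod 559)
6^32 ≡ 178^2 = 31684 ≡ 380 (mod 559)
6^64 ≡ 380^2 = 144400 ≡ 178 (mod 559)
6^128 ≡ 178^2 = 31684 ≡ 380 (mod 559)
6^256 ≡ 380^2 = 144400 ≡ 178 (mod 559)
6^512 ≡ 178^2 = 31684 ≡ 380 (mod 559)
558 = 512 + 32 + 8 + 4 + 2 in binary powers of 2.
So 6^558 ≡ 380 · 380 · 380 · 178 · 36 ≡ 259 (mod 559).
Since 259 ≠ 1, base 6 is a Fermat witness: 559 is composite.

259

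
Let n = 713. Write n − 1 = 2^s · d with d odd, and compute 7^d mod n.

536

713 − 1 = 712 = 2^3 · 89, so d = 89.
7^1 ≡ 7 (mod 713)
7^2 ≡ 7^2 = 49 ≡ 49 (mod 713)
7^4 ≡ 49^2 = 2401 ≡ 262 (mod 713)
7^8 ≡ 262^2 = 68644 ≡ 196 (mod 713)
7^16 ≡ 196^2 = 38416 ≡ 627 (mod 713)
7^32 ≡ 627^2 = 393129 ≡ 266 (mod 713)
7^64 ≡ 266^2 = 70756 ≡ 169 (mod 713)
89 = 64 + 16 + 8 + 1 in binary powers of 2.
So 7^89 ≡ 169 · 627 · 196 · 7 ≡ 536 (mod 713).
Squaring chain: 536 → 670 → 423; never reaches −1, so base 7 is a Miller–Rabin witness that 713 is composite.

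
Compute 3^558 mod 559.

391

3^1 ≡ 3 (mod 559)
3^2 ≡ 3^2 = 9 ≡ 9 (mod 559)
3^4 ≡ 9^2 = 81 ≡ 81 (mod 559)
3^8 ≡ 81^2 = 6561 ≡ 412 (mod 559)
3^16 ≡ 412^2 = 169744 ≡ 367 (mod 559)
3^32 ≡ 367^2 = 134689 ≡ 529 (mod 559)
3^64 ≡ 529^2 = 279841 ≡ 341 (mod 559)
3^128 ≡ 341^2 = 116281 ≡ 9 (mod 559)
3^256 ≡ 9^2 = 81 ≡ 81 (mod 559)
3^512 ≡ 81^2 = 6561 ≡ 412 (mod 559)
558 = 512 + 32 + 8 + 4 + 2 in binary powers of 2.
So 3^558 ≡ 412 · 529 · 412 · 81 · 9 ≡ 391 (mod 559).
Since 391 ≠ 1, base 3 is a Fermat witness: 559 is composite.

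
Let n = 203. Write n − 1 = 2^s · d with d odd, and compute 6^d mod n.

203 − 1 = 202 = 2^1 · 101, so d = 101.
6^1 ≡ 6 (mod 203)
6^2 ≡ 6^2 = 36 ≡ 36 (mod 203)
6^4 ≡ 36^2 = 1296 ≡ 78 (mod 203)
6^8 ≡ 78^2 = 6084 ≡ 197 (mod 203)
6^16 ≡ 197^2 = 38809 ≡ 36 (mod 203)
6^32 ≡ 36^2 = 1296 ≡ 78 (mod 203)
6^64 ≡ 78^2 = 6084 ≡ 197 (mod 203)
101 = 64 + 32 + 4 + 1 in binary powers of 2.
So 6^101 ≡ 197 · 78 · 78 · 6 ≡ 13 (mod 203).
Squaring chain: 13; never reaches −1, so base 6 is a Miller–Rabin witness that 203 is composite.

13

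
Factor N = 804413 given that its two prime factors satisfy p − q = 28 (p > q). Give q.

883

Since p = q + 28, we have 804413 = q(q + 28), so q² + 28q − 804413 = 0.
Discriminant: 28² + 4·804413 = 784 + 3217652 = 3218436; √3218436 = 1794.
q = (−28 + 1794)/2 = 883, and p = q + 28 = 911.
Check: 883 · 911 = 804413.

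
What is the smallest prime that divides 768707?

31

768707 is odd.
Digit sum 35, not divisible by 3.
Ends in 7: not divisible by 5.
7: 768707 = 7·109815 + 2
11: 768707 = 11·69882 + 5
13: 768707 = 13·59131 + 4
17: 768707 = 17·45218 + 1
19: 768707 = 19·40458 + 5
23: 768707 = 23·33422 + 1
29: 768707 = 29·26507 + 4
31: 768707 = 31·24797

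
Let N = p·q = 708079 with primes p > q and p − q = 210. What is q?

743

Since p = q + 210, we have 708079 = q(q + 210), so q² + 210q − 708079 = 0.
Discriminant: 210² + 4·708079 = 44100 + 2832316 = 2876416; √2876416 = 1696.
q = (−210 + 1696)/2 = 743, and p = q + 210 = 953.
Check: 743 · 953 = 708079.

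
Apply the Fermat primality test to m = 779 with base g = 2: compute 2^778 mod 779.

605

2^1 ≡ 2 (mod 779)
2^2 ≡ 2^2 = 4 ≡ 4 (mod 779)
2^4 ≡ 4^2 = 16 ≡ 16 (mod 779)
2^8 ≡ 16^2 = 256 ≡ 256 (mod 779)
2^16 ≡ 256^2 = 65536 ≡ 100 (mod 779)
2^32 ≡ 100^2 = 10000 ≡ 652 (mod 779)
2^64 ≡ 652^2 = 425104 ≡ 549 (mod 779)
2^128 ≡ 549^2 = 301401 ≡ 707 (mod 779)
2^256 ≡ 707^2 = 499849 ≡ 510 (mod 779)
2^512 ≡ 510^2 = 260100 ≡ 693 (mod 779)
778 = 512 + 256 + 8 + 2 in binary powers of 2.
So 2^778 ≡ 693 · 510 · 256 · 4 ≡ 605 (mod 779).
Since 605 ≠ 1, base 2 is a Fermat witness: 779 is composite.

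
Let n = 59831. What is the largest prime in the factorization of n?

67

59831 = 19 · 3149
3149 = 47 · 67
67 is prime.
So 59831 = 19 · 47 · 67; the largest prime factor is 67.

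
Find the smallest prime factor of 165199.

165199 is odd.
Digit sum 31, not divisible by 3.
Ends in 9: not divisible by 5.
7: 165199 = 7·23599 + 6
11: 165199 = 11·15018 + 1
13: 165199 = 13·12707 + 8
17: 165199 = 17·9717 + 10
19: 165199 = 19·8694 + 13
23: 165199 = 23·7182 + 13
29: 165199 = 29·5696 + 15
31: 165199 = 31·5329

31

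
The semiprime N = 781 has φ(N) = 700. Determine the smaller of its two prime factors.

11

φ(n) = (p−1)(q−1) = n − (p+q) + 1, so p + q = 781 − 700 + 1 = 82.
p and q are the roots of t² − 82t + 781 = 0.
Discriminant: 82² − 4·781 = 6724 − 3124 = 3600; √3600 = 60.
q = (82 − 60)/2 = 11, p = (82 + 60)/2 = 71.
Check: 11 · 71 = 781.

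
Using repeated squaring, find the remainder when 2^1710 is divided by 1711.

265

2^1 ≡ 2 (mod 1711)
2^2 ≡ 2^2 = 4 ≡ 4 (mod 1711)
2^4 ≡ 4^2 = 16 ≡ 16 (mod 1711)
2^8 ≡ 16^2 = 256 ≡ 256 (mod 1711)
2^16 ≡ 256^2 = 65536 ≡ 518 (mod 1711)
2^32 ≡ 518^2 = 268324 ≡ 1408 (mod 1711)
2^64 ≡ 1408^2 = 1982464 ≡ 1126 (mod 1711)
2^128 ≡ 1126^2 = 1267876 ≡ 25 (mod 1711)
2^256 ≡ 25^2 = 625 ≡ 625 (mod 1711)
2^512 ≡ 625^2 = 390625 ≡ 517 (mod 1711)
2^1024 ≡ 517^2 = 267289 ≡ 373 (mod 1711)
1710 = 1024 + 512 + 128 + 32 + 8 + 4 + 2 in binary powers of 2.
So 2^1710 ≡ 373 · 517 · 25 · 1408 · 256 · 16 · 4 ≡ 265 (mod 1711).
Since 265 ≠ 1, base 2 is a Fermat witness: 1711 is composite.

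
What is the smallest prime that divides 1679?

23

1679 is odd.
Digit sum 23, not divisible by 3.
Ends in 9: not divisible by 5.
7: 1679 = 7·239 + 6
11: 1679 = 11·152 + 7
13: 1679 = 13·129 + 2
17: 1679 = 17·98 + 13
19: 1679 = 19·88 + 7
23: 1679 = 23·73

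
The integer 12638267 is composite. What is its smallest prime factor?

12638267 is odd.
Digit sum 35, not divisible by 3.
Ends in 7: not divisible by 5.
7: 12638267 = 7·1805466 + 5
11: 12638267 = 11·1148933 + 4
13: 12638267 = 13·972174 + 5
17: 12638267 = 17·743427 + 8
19: 12638267 = 19·665171 + 18
23: 12638267 = 23·549489 + 20
29: 12638267 = 29·435802 + 9
31: 12638267 = 31·407686 + 1
37: 12638267 = 37·341574 + 29
41: 12638267 = 41·308250 + 17
43: 12638267 = 43·293913 + 8
47: 12638267 = 47·268899 + 14
53: 12638267 = 53·238457 + 46
59: 12638267 = 59·214207 + 54
61: 12638267 = 61·207184 + 43
67: 12638267 = 67·188630 + 57
71: 12638267 = 71·178003 + 54
73: 12638267 = 73·173126 + 69
79: 12638267 = 79·159978 + 5
83: 12638267 = 83·152268 + 23
89: 12638267 = 89·142003

89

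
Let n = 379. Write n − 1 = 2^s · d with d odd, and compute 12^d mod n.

379 − 1 = 378 = 2^1 · 189, so d = 189.
12^1 ≡ 12 (mod 379)
12^2 ≡ 12^2 = 144 ≡ 144 (mod 379)
12^4 ≡ 144^2 = 20736 ≡ 270 (mod 379)
12^8 ≡ 270^2 = 72900 ≡ 132 (mod 379)
12^16 ≡ 132^2 = 17424 ≡ 369 (mod 379)
12^32 ≡ 369^2 = 136161 ≡ 100 (mod 379)
12^64 ≡ 100^2 = 10000 ≡ 146 (mod 379)
12^128 ≡ 146^2 = 21316 ≡ 92 (mod 379)
189 = 128 + 32 + 16 + 8 + 4 + 1 in binary powers of 2.
So 12^189 ≡ 92 · 100 · 369 · 132 · 270 · 12 ≡ 378 (mod 379).
Since 12^d ≡ 378 (mod 379), base 12 does not prove 379 composite.

378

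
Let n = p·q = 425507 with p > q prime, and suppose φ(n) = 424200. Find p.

φ(n) = (p−1)(q−1) = n − (p+q) + 1, so p + q = 425507 − 424200 + 1 = 1308.
p and q are the roots of t² − 1308t + 425507 = 0.
Discriminant: 1308² − 4·425507 = 1710864 − 1702028 = 8836; √8836 = 94.
q = (1308 − 94)/2 = 607, p = (1308 + 94)/2 = 701.
Check: 607 · 701 = 425507.

701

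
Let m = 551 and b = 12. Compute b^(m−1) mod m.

12^1 ≡ 12 (mod 551)
12^2 ≡ 12^2 = 144 ≡ 144 (mod 551)
12^4 ≡ 144^2 = 20736 ≡ 349 (mod 551)
12^8 ≡ 349^2 = 121801 ≡ 30 (mod 551)
12^16 ≡ 30^2 = 900 ≡ 349 (mod 551)
12^32 ≡ 349^2 = 121801 ≡ 30 (mod 551)
12^64 ≡ 30^2 = 900 ≡ 349 (mod 551)
12^128 ≡ 349^2 = 121801 ≡ 30 (mod 551)
12^256 ≡ 30^2 = 900 ≡ 349 (mod 551)
12^512 ≡ 349^2 = 121801 ≡ 30 (mod 551)
550 = 512 + 32 + 4 + 2 in binary powers of 2.
So 12^550 ≡ 30 · 30 · 349 · 144 ≡ 463 (mod 551).
Since 463 ≠ 1, base 12 is a Fermat witness: 551 is composite.

463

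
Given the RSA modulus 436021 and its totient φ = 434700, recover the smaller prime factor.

631

φ(n) = (p−1)(q−1) = n − (p+q) + 1, so p + q = 436021 − 434700 + 1 = 1322.
p and q are the roots of t² − 1322t + 436021 = 0.
Discriminant: 1322² − 4·436021 = 1747684 − 1744084 = 3600; √3600 = 60.
q = (1322 − 60)/2 = 631, p = (1322 + 60)/2 = 691.
Check: 631 · 691 = 436021.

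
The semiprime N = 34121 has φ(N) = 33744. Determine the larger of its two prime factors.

229

φ(n) = (p−1)(q−1) = n − (p+q) + 1, so p + q = 34121 − 33744 + 1 = 378.
p and q are the roots of t² − 378t + 34121 = 0.
Discriminant: 378² − 4·34121 = 142884 − 136484 = 6400; √6400 = 80.
q = (378 − 80)/2 = 149, p = (378 + 80)/2 = 229.
Check: 149 · 229 = 34121.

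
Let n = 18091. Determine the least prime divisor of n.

18091 is odd.
Digit sum 19, not divisible by 3.
Ends in 1: not divisible by 5.
7: 18091 = 7·2584 + 3
11: 18091 = 11·1644 + 7
13: 18091 = 13·1391 + 8
17: 18091 = 17·1064 + 3
19: 18091 = 19·952 + 3
23: 18091 = 23·786 + 13
29: 18091 = 29·623 + 24
31: 18091 = 31·583 + 18
37: 18091 = 37·488 + 35
41: 18091 = 41·441 + 10
43: 18091 = 43·420 + 31
47: 18091 = 47·384 + 43
53: 18091 = 53·341 + 18
59: 18091 = 59·306 + 37
61: 18091 = 61·296 + 35
67: 18091 = 67·270 + 1
71: 18091 = 71·254 + 57
73: 18091 = 73·247 + 60
79: 18091 = 79·229

79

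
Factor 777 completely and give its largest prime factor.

37

777 = 3 · 259
259 = 7 · 37
37 is prime.
So 777 = 3 · 7 · 37; the largest prime factor is 37.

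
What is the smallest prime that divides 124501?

124501 is odd.
Digit sum 13, not divisible by 3.
Ends in 1: not divisible by 5.
7: 124501 = 7·17785 + 6
11: 124501 = 11·11318 + 3
13: 124501 = 13·9577

13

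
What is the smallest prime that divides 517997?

517997 is odd.
Digit sum 38, not divisible by 3.
Ends in 7: not divisible by 5.
7: 517997 = 7·73999 + 4
11: 517997 = 11·47090 + 7
13: 517997 = 13·39845 + 12
17: 517997 = 17·30470 + 7
19: 517997 = 19·27263

19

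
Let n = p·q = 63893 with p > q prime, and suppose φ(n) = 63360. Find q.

φ(n) = (p−1)(q−1) = n − (p+q) + 1, so p + q = 63893 − 63360 + 1 = 534.
p and q are the roots of t² − 534t + 63893 = 0.
Discriminant: 534² − 4·63893 = 285156 − 255572 = 29584; √29584 = 172.
q = (534 − 172)/2 = 181, p = (534 + 172)/2 = 353.
Check: 181 · 353 = 63893.

181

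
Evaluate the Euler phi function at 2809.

Factor: 2809 = 53^2.
φ(2809) = 53^1·(53−1) = 2756.

2756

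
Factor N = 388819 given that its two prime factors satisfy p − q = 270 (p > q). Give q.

Since p = q + 270, we have 388819 = q(q + 270), so q² + 270q − 388819 = 0.
Discriminant: 270² + 4·388819 = 72900 + 1555276 = 1628176; √1628176 = 1276.
q = (−270 + 1276)/2 = 503, and p = q + 270 = 773.
Check: 503 · 773 = 388819.

503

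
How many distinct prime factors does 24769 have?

3

24769 = 17 · 1457
1457 = 31 · 47
24769 = 17 · 31 · 47, which has 3 distinct prime factors.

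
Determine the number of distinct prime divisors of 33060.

5

33060 = 2^2 · 8265
8265 = 3 · 2755
2755 = 5 · 551
551 = 19 · 29
33060 = 2^2 · 3 · 5 · 19 · 29, which has 5 distinct prime factors.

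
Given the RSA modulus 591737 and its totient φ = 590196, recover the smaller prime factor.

φ(n) = (p−1)(q−1) = n − (p+q) + 1, so p + q = 591737 − 590196 + 1 = 1542.
p and q are the roots of t² − 1542t + 591737 = 0.
Discriminant: 1542² − 4·591737 = 2377764 − 2366948 = 10816; √10816 = 104.
q = (1542 − 104)/2 = 719, p = (1542 + 104)/2 = 823.
Check: 719 · 823 = 591737.

719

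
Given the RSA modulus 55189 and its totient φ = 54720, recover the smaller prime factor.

φ(n) = (p−1)(q−1) = n − (p+q) + 1, so p + q = 55189 − 54720 + 1 = 470.
p and q are the roots of t² − 470t + 55189 = 0.
Discriminant: 470² − 4·55189 = 220900 − 220756 = 144; √144 = 12.
q = (470 − 12)/2 = 229, p = (470 + 12)/2 = 241.
Check: 229 · 241 = 55189.

229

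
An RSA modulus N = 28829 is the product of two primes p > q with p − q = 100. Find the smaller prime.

Since p = q + 100, we have 28829 = q(q + 100), so q² + 100q − 28829 = 0.
Discriminant: 100² + 4·28829 = 10000 + 115316 = 125316; √125316 = 354.
q = (−100 + 354)/2 = 127, and p = q + 100 = 227.
Check: 127 · 227 = 28829.

127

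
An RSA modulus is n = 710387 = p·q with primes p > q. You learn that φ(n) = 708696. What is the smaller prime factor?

773

φ(n) = (p−1)(q−1) = n − (p+q) + 1, so p + q = 710387 − 708696 + 1 = 1692.
p and q are the roots of t² − 1692t + 710387 = 0.
Discriminant: 1692² − 4·710387 = 2862864 − 2841548 = 21316; √21316 = 146.
q = (1692 − 146)/2 = 773, p = (1692 + 146)/2 = 919.
Check: 773 · 919 = 710387.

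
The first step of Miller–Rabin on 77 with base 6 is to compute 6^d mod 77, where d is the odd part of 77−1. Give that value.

77 − 1 = 76 = 2^2 · 19, so d = 19.
6^1 ≡ 6 (mod 77)
6^2 ≡ 6^2 = 36 ≡ 36 (mod 77)
6^4 ≡ 36^2 = 1296 ≡ 64 (mod 77)
6^8 ≡ 64^2 = 4096 ≡ 15 (mod 77)
6^16 ≡ 15^2 = 225 ≡ 71 (mod 77)
19 = 16 + 2 + 1 in binary powers of 2.
So 6^19 ≡ 71 · 36 · 6 ≡ 13 (mod 77).
Squaring chain: 13 → 15; never reaches −1, so base 6 is a Miller–Rabin witness that 77 is composite.

13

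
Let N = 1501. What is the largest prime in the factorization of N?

1501 = 19 · 79
79 is prime.
So 1501 = 19 · 79; the largest prime factor is 79.

79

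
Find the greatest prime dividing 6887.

97

6887 = 71 · 97
97 is prime.
So 6887 = 71 · 97; the largest prime factor is 97.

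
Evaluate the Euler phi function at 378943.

Factor: 378943 = 29 · 73 · 179.
φ(378943) = (29−1) · (73−1) · (179−1) = 28 · 72 · 178 = 358848.

358848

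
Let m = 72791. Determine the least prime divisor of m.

72791 is odd.
Digit sum 26, not divisible by 3.
Ends in 1: not divisible by 5.
7: 72791 = 7·10398 + 5
11: 72791 = 11·6617 + 4
13: 72791 = 13·5599 + 4
17: 72791 = 17·4281 + 14
19: 72791 = 19·3831 + 2
23: 72791 = 23·3164 + 19
29: 72791 = 29·2510 + 1
31: 72791 = 31·2348 + 3
37: 72791 = 37·1967 + 12
41: 72791 = 41·1775 + 16
43: 72791 = 43·1692 + 35
47: 72791 = 47·1548 + 35
53: 72791 = 53·1373 + 22
59: 72791 = 59·1233 + 44
61: 72791 = 61·1193 + 18
67: 72791 = 67·1086 + 29
71: 72791 = 71·1025 + 16
73: 72791 = 73·997 + 10
79: 72791 = 79·921 + 32
83: 72791 = 83·877

83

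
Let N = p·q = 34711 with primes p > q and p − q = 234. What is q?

103

Since p = q + 234, we have 34711 = q(q + 234), so q² + 234q − 34711 = 0.
Discriminant: 234² + 4·34711 = 54756 + 138844 = 193600; √193600 = 440.
q = (−234 + 440)/2 = 103, and p = q + 234 = 337.
Check: 103 · 337 = 34711.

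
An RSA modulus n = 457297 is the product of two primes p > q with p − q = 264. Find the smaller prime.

557

Since p = q + 264, we have 457297 = q(q + 264), so q² + 264q − 457297 = 0.
Discriminant: 264² + 4·457297 = 69696 + 1829188 = 1898884; √1898884 = 1378.
q = (−264 + 1378)/2 = 557, and p = q + 264 = 821.
Check: 557 · 821 = 457297.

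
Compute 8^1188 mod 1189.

8^1 ≡ 8 (mod 1189)
8^2 ≡ 8^2 = 64 ≡ 64 (mod 1189)
8^4 ≡ 64^2 = 4096 ≡ 529 (mod 1189)
8^8 ≡ 529^2 = 279841 ≡ 426 (mod 1189)
8^16 ≡ 426^2 = 181476 ≡ 748 (mod 1189)
8^32 ≡ 748^2 = 559504 ≡ 674 (mod 1189)
8^64 ≡ 674^2 = 454276 ≡ 78 (mod 1189)
8^128 ≡ 78^2 = 6084 ≡ 139 (mod 1189)
8^256 ≡ 139^2 = 19321 ≡ 297 (mod 1189)
8^512 ≡ 297^2 = 88209 ≡ 223 (mod 1189)
8^1024 ≡ 223^2 = 49729 ≡ 980 (mod 1189)
1188 = 1024 + 128 + 32 + 4 in binary powers of 2.
So 8^1188 ≡ 980 · 139 · 674 · 529 ≡ 836 (mod 1189).
Since 836 ≠ 1, base 8 is a Fermat witness: 1189 is composite.

836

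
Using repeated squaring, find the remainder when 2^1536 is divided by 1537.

2^1 ≡ 2 (mod 1537)
2^2 ≡ 2^2 = 4 ≡ 4 (mod 1537)
2^4 ≡ 4^2 = 16 ≡ 16 (mod 1537)
2^8 ≡ 16^2 = 256 ≡ 256 (mod 1537)
2^16 ≡ 256^2 = 65536 ≡ 982 (mod 1537)
2^32 ≡ 982^2 = 964324 ≡ 625 (mod 1537)
2^64 ≡ 625^2 = 390625 ≡ 227 (mod 1537)
2^128 ≡ 227^2 = 51529 ≡ 808 (mod 1537)
2^256 ≡ 808^2 = 652864 ≡ 1176 (mod 1537)
2^512 ≡ 1176^2 = 1382976 ≡ 1213 (mod 1537)
2^1024 ≡ 1213^2 = 1471369 ≡ 460 (mod 1537)
1536 = 1024 + 512 in binary powers of 2.
So 2^1536 ≡ 460 · 1213 ≡ 49 (mod 1537).
Since 49 ≠ 1, base 2 is a Fermat witness: 1537 is composite.

49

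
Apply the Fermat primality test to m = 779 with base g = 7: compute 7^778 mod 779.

7^1 ≡ 7 (mod 779)
7^2 ≡ 7^2 = 49 ≡ 49 (mod 779)
7^4 ≡ 49^2 = 2401 ≡ 64 (mod 779)
7^8 ≡ 64^2 = 4096 ≡ 201 (mod 779)
7^16 ≡ 201^2 = 40401 ≡ 672 (mod 779)
7^32 ≡ 672^2 = 451584 ≡ 543 (mod 779)
7^64 ≡ 543^2 = 294849 ≡ 387 (mod 779)
7^128 ≡ 387^2 = 149769 ≡ 201 (mod 779)
7^256 ≡ 201^2 = 40401 ≡ 672 (mod 779)
7^512 ≡ 672^2 = 451584 ≡ 543 (mod 779)
778 = 512 + 256 + 8 + 2 in binary powers of 2.
So 7^778 ≡ 543 · 672 · 201 · 49 ≡ 292 (mod 779).
Since 292 ≠ 1, base 7 is a Fermat witness: 779 is composite.

292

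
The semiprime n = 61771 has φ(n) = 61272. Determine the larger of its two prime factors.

φ(n) = (p−1)(q−1) = n − (p+q) + 1, so p + q = 61771 − 61272 + 1 = 500.
p and q are the roots of t² − 500t + 61771 = 0.
Discriminant: 500² − 4·61771 = 250000 − 247084 = 2916; √2916 = 54.
q = (500 − 54)/2 = 223, p = (500 + 54)/2 = 277.
Check: 223 · 277 = 61771.

277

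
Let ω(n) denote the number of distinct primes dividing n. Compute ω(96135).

96135 = 3 · 32045
32045 = 5 · 6409
6409 = 13 · 493
493 = 17 · 29
96135 = 3 · 5 · 13 · 17 · 29, which has 5 distinct prime factors.

5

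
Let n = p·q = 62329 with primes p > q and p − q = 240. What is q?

Since p = q + 240, we have 62329 = q(q + 240), so q² + 240q − 62329 = 0.
Discriminant: 240² + 4·62329 = 57600 + 249316 = 306916; √306916 = 554.
q = (−240 + 554)/2 = 157, and p = q + 240 = 397.
Check: 157 · 397 = 62329.

157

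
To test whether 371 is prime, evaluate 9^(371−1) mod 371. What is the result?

9^1 ≡ 9 (mod 371)
9^2 ≡ 9^2 = 81 ≡ 81 (mod 371)
9^4 ≡ 81^2 = 6561 ≡ 254 (mod 371)
9^8 ≡ 254^2 = 64516 ≡ 333 (mod 371)
9^16 ≡ 333^2 = 110889 ≡ 331 (mod 371)
9^32 ≡ 331^2 = 109561 ≡ 116 (mod 371)
9^64 ≡ 116^2 = 13456 ≡ 100 (mod 371)
9^128 ≡ 100^2 = 10000 ≡ 354 (mod 371)
9^256 ≡ 354^2 = 125316 ≡ 289 (mod 371)
370 = 256 + 64 + 32 + 16 + 2 in binary powers of 2.
So 9^370 ≡ 289 · 100 · 116 · 331 · 81 ≡ 275 (mod 371).
Since 275 ≠ 1, base 9 is a Fermat witness: 371 is composite.

275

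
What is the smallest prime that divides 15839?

15839 is odd.
Digit sum 26, not divisible by 3.
Ends in 9: not divisible by 5.
7: 15839 = 7·2262 + 5
11: 15839 = 11·1439 + 10
13: 15839 = 13·1218 + 5
17: 15839 = 17·931 + 12
19: 15839 = 19·833 + 12
23: 15839 = 23·688 + 15
29: 15839 = 29·546 + 5
31: 15839 = 31·510 + 29
37: 15839 = 37·428 + 3
41: 15839 = 41·386 + 13
43: 15839 = 43·368 + 15
47: 15839 = 47·337

47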